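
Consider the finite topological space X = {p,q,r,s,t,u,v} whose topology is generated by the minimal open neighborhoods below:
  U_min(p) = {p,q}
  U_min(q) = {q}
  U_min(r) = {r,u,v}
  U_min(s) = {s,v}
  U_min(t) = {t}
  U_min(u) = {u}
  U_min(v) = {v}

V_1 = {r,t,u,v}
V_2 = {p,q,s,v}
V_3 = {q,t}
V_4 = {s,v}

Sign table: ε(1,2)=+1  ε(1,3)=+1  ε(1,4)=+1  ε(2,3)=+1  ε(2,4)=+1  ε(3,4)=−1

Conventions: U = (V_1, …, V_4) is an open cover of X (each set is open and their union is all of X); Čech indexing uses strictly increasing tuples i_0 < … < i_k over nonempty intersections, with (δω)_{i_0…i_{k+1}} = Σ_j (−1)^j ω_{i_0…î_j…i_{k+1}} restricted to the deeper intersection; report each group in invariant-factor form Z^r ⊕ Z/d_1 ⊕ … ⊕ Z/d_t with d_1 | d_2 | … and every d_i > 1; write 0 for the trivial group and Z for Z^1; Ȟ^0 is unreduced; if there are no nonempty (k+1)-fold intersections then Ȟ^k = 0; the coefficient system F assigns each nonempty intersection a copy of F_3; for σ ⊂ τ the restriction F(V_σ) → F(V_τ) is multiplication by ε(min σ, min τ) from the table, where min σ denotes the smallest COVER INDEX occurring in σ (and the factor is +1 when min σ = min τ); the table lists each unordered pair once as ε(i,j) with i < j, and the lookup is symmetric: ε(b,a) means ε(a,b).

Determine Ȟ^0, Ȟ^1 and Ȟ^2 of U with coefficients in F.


Ȟ^0(U;F) ≅ Z/3, Ȟ^1(U;F) ≅ Z/3, Ȟ^2(U;F) ≅ 0

intersection data:
  V12={v} V13={t} V14={v} V23={q} V24={s,v}
  V124={v}
C dims 4,5,1; δ0: rk_F3 3; δ1: rk_F3 1
Ȟ^0 = (4 − 3) − 0 = 1, so Ȟ^0 ≅ Z/3
Ȟ^1 = (5 − 1) − 3 = 1, so Ȟ^1 ≅ Z/3
Ȟ^2 = (1 − 0) − 1 = 0, so Ȟ^2 ≅ 0


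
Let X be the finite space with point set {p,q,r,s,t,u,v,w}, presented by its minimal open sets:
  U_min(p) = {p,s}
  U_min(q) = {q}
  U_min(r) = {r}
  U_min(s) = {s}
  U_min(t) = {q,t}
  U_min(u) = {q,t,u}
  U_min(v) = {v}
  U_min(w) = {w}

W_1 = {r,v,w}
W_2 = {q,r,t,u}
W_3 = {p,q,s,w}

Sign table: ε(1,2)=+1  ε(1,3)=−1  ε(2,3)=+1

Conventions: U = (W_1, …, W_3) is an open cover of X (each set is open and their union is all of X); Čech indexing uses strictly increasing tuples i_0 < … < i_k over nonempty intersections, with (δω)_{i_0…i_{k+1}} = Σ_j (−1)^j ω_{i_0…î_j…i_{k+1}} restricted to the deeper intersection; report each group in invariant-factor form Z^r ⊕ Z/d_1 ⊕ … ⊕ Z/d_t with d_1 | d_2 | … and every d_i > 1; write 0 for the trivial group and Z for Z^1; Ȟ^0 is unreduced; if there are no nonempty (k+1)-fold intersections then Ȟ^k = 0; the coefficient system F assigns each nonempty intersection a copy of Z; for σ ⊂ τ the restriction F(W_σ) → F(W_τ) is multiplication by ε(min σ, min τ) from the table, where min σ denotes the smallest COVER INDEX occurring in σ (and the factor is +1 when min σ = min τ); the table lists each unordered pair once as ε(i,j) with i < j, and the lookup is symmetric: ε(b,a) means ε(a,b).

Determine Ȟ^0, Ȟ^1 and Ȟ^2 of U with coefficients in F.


nonempty overlaps:
  W12={r} W13={w} W23={q}
C dims 3,3; δ0: rk 3, SNF 1^2·2
degree 0: 3−3−0 = 0 → Ȟ^0 ≅ 0
degree 1: 3−0−3 = 0 plus torsion [2] → Ȟ^1 ≅ Z/2
degree 2: 0−0−0 = 0 → Ȟ^2 ≅ 0

Ȟ^0(U;F) ≅ 0; Ȟ^1(U;F) ≅ Z/2; Ȟ^2(U;F) ≅ 0


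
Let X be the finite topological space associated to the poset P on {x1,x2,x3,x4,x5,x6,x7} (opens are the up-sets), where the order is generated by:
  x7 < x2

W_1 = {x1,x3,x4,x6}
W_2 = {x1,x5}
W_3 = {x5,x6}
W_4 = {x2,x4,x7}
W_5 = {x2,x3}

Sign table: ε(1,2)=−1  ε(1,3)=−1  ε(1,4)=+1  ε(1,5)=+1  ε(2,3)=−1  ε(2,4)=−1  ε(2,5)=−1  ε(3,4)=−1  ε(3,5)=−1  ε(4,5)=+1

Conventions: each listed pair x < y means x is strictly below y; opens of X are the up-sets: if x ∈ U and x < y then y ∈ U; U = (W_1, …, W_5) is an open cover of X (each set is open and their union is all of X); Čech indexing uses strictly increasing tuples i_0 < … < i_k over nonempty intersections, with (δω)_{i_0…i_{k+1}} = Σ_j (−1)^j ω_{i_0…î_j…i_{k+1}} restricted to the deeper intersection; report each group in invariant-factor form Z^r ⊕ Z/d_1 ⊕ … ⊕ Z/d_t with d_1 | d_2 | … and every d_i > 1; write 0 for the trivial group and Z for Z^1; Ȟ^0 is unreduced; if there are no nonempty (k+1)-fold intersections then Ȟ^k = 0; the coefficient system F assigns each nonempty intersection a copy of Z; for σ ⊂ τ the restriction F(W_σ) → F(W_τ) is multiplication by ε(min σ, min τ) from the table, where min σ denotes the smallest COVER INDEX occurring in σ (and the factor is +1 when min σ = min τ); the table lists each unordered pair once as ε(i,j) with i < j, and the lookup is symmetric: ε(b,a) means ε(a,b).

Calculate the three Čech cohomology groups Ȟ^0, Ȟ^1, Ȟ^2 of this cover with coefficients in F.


Ȟ^0 = 0,  Ȟ^1 = Z ⊕ Z/2,  Ȟ^2 = 0

nerve simplices:
  W12={x1} W13={x6} W14={x4} W15={x3} W23={x5} W45={x2}
C dims 5,6; δ0: rk 5, SNF 1^4·2
degree 0: 5−5−0 = 0 → Ȟ^0 ≅ 0
degree 1: 6−0−5 = 1 plus torsion [2] → Ȟ^1 ≅ Z ⊕ Z/2
degree 2: 0−0−0 = 0 → Ȟ^2 ≅ 0


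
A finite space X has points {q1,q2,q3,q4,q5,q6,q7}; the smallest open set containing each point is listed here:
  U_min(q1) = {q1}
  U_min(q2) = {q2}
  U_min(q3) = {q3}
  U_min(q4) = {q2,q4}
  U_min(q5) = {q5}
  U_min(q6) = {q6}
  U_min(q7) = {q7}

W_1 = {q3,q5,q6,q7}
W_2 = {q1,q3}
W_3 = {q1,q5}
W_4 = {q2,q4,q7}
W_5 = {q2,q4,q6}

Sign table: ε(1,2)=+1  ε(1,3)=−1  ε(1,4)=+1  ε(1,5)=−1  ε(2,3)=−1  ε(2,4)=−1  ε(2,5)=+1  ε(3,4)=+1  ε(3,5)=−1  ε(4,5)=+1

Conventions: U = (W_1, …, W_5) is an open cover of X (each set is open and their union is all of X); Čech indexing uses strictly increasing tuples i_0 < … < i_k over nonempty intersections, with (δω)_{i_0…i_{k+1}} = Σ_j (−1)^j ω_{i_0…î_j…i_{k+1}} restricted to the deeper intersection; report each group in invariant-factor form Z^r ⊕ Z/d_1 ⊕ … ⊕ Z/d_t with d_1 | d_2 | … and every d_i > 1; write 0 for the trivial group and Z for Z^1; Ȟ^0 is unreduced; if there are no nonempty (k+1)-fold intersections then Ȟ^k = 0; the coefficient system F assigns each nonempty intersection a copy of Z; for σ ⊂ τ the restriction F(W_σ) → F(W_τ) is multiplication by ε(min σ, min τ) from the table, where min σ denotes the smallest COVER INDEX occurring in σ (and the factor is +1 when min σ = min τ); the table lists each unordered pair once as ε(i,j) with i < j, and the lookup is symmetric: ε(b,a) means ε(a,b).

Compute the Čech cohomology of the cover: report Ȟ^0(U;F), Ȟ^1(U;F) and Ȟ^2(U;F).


nonempty overlaps:
  W12={q3} W13={q5} W14={q7} W15={q6} W23={q1} W45={q2,q4}
C dims 5,6; δ0: rk 5, SNF 1^4·2
degree 0: 5−5−0 = 0 → Ȟ^0 ≅ 0
degree 1: 6−0−5 = 1 plus torsion [2] → Ȟ^1 ≅ Z ⊕ Z/2
degree 2: 0−0−0 = 0 → Ȟ^2 ≅ 0

Ȟ^0 ≅ 0,  Ȟ^1 ≅ Z ⊕ Z/2,  Ȟ^2 ≅ 0


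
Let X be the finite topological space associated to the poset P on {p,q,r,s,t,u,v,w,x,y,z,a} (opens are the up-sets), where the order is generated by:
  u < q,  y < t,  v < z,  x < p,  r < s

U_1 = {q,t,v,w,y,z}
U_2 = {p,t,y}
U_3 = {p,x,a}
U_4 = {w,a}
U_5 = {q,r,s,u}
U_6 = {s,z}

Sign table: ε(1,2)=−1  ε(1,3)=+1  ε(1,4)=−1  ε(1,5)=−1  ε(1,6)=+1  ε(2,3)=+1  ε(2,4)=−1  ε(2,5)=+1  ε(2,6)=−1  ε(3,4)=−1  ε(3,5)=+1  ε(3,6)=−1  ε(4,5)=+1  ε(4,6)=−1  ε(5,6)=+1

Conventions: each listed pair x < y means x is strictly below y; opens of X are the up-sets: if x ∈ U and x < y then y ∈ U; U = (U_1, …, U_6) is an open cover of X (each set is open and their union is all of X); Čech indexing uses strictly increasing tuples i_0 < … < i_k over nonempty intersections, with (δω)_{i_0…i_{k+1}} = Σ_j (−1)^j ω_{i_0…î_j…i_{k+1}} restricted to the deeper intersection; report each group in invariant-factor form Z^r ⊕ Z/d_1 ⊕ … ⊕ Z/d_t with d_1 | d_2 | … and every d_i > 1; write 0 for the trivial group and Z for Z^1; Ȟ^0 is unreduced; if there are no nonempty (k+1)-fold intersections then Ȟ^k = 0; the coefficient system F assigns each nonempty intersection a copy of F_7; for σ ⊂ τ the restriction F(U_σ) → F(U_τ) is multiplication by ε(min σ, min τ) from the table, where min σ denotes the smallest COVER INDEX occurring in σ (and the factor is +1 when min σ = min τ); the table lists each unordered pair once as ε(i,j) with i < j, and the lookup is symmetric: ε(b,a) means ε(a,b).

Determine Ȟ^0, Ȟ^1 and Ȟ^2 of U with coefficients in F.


nerve of the cover:
  U12={t,y} U14={w} U15={q} U16={z} U23={p} U34={a} U56={s}
C dims 6,7; δ0: rk_F7 6
Ȟ^0 = (6 − 6) − 0 = 0, so Ȟ^0 ≅ 0
Ȟ^1 = (7 − 0) − 6 = 1, so Ȟ^1 ≅ Z/7
Ȟ^2 = (0 − 0) − 0 = 0, so Ȟ^2 ≅ 0

Ȟ^0(U;F) ≅ 0,  Ȟ^1(U;F) ≅ Z/7,  Ȟ^2(U;F) ≅ 0


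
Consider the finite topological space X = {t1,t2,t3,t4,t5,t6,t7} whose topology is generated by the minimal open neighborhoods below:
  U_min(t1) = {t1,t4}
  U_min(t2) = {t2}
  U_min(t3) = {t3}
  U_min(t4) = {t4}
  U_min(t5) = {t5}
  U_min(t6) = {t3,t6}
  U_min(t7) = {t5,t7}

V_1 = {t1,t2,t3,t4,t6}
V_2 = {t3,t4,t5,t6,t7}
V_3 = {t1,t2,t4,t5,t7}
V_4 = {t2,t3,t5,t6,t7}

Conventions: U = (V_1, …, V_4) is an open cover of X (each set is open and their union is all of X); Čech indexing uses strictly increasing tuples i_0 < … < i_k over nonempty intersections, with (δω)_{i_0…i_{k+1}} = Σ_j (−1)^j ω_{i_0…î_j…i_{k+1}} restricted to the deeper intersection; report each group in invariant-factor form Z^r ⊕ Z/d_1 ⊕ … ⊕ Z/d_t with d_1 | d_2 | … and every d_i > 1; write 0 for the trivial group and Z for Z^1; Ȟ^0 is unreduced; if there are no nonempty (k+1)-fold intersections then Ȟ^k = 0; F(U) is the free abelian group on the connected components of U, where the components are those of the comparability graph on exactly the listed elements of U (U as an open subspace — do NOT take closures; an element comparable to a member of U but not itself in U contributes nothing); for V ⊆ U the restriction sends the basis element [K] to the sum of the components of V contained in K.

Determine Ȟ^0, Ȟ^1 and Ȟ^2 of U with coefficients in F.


nonempty overlaps:
  V12={t3,t4,t6} V13={t1,t2,t4} V14={t2,t3,t6} V23={t4,t5,t7} V24={t3,t5,t6,t7} V34={t2,t5,t7}
  V123={t4} V124={t3,t6} V134={t2} V234={t5,t7}
components per intersection:
  V1: {t1,t4} {t2} {t3,t6}
  V2: {t3,t6} {t4} {t5,t7}
  V3: {t1,t4} {t2} {t5,t7}
  V4: {t2} {t3,t6} {t5,t7}
  V12: {t3,t6} {t4}
  V13: {t1,t4} {t2}
  V14: {t2} {t3,t6}
  V23: {t4} {t5,t7}
  V24: {t3,t6} {t5,t7}
  V34: {t2} {t5,t7}
  V123: {t4}
  V124: {t3,t6}
  V134: {t2}
  V234: {t5,t7}
C dims 12,12,4; δ0: rk 8, SNF 1^8; δ1: rk 4, SNF 1^4
degree 0: 12−8−0 = 4 → Ȟ^0 ≅ Z^4
degree 1: 12−4−8 = 0 → Ȟ^1 ≅ 0
degree 2: 4−0−4 = 0 → Ȟ^2 ≅ 0

Ȟ^0(U;F) ≅ Z^4, Ȟ^1(U;F) ≅ 0, Ȟ^2(U;F) ≅ 0


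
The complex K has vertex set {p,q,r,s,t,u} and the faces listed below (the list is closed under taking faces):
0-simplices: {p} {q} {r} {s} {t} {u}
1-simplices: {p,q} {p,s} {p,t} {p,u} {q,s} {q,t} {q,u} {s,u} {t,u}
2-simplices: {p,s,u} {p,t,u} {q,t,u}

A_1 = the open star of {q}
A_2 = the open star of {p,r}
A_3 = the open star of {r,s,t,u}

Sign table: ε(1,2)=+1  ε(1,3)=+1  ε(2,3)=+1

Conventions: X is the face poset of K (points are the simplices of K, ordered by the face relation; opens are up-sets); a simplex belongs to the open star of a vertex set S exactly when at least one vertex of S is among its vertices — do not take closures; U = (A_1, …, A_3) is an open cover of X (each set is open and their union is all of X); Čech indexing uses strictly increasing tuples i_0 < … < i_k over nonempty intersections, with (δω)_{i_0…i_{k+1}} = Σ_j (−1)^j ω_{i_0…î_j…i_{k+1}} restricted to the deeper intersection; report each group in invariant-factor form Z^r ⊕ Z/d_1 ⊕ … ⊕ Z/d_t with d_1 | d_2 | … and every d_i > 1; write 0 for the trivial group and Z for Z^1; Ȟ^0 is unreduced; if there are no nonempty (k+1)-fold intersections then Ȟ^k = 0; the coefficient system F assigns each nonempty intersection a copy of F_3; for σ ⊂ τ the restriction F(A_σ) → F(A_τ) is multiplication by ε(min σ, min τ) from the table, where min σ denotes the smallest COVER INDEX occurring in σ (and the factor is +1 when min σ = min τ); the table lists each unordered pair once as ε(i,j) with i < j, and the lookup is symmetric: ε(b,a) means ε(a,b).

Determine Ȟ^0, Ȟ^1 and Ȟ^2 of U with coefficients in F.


Ȟ^0(U;F) ≅ Z/3,  Ȟ^1(U;F) ≅ Z/3,  Ȟ^2(U;F) ≅ 0

intersection data:
  A1={{q},{p,q},{q,s},{q,t},{q,u},{q,t,u}} A2={{p},{r},{p,q},{p,s},{p,t},{p,u},{p,s,u},{p,t,u}} A3={{r},{s},{t},{u},{p,s},{p,t},{p,u},{q,s},{q,t},{q,u},{s,u},{t,u},{p,s,u},{p,t,u},{q,t,u}}
  A12={{p,q}} A13={{q,s},{q,t},{q,u},{q,t,u}} A23={{r},{p,s},{p,t},{p,u},{p,s,u},{p,t,u}}
C dims 3,3; δ0: rk_F3 2
Ȟ^0 = (3 − 2) − 0 = 1, so Ȟ^0 ≅ Z/3
Ȟ^1 = (3 − 0) − 2 = 1, so Ȟ^1 ≅ Z/3
Ȟ^2 = (0 − 0) − 0 = 0, so Ȟ^2 ≅ 0


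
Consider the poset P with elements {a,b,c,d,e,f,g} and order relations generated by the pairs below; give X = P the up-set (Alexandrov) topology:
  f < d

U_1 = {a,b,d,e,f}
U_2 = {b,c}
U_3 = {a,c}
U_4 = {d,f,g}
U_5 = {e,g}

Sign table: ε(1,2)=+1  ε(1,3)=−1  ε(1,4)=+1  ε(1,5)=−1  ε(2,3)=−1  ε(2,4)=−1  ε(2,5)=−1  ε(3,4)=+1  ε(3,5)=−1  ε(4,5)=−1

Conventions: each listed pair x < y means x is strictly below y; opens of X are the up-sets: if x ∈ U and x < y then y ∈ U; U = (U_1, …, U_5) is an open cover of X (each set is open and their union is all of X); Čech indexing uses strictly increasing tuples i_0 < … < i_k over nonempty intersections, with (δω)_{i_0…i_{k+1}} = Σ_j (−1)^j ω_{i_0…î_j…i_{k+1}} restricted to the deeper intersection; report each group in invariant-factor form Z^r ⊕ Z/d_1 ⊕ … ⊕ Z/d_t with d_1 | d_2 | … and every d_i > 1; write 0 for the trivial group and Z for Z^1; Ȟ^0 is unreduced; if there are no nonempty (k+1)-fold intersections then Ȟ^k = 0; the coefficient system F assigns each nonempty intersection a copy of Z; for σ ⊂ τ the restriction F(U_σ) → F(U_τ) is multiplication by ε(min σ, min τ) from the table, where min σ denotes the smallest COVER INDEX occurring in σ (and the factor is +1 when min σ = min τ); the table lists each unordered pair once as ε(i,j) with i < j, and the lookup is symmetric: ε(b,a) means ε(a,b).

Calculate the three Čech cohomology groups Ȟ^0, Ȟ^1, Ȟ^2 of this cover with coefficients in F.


nonempty intersections:
  U12={b} U13={a} U14={d,f} U15={e} U23={c} U45={g}
C dims 5,6; δ0: rk 4, SNF 1^4
Ȟ^0: (5−4)−0=1 ⇒ Z
Ȟ^1: (6−0)−4=2 ⇒ Z^2
Ȟ^2: (0−0)−0=0 ⇒ 0

Ȟ^0(U;F) ≅ Z, Ȟ^1(U;F) ≅ Z^2, Ȟ^2(U;F) ≅ 0


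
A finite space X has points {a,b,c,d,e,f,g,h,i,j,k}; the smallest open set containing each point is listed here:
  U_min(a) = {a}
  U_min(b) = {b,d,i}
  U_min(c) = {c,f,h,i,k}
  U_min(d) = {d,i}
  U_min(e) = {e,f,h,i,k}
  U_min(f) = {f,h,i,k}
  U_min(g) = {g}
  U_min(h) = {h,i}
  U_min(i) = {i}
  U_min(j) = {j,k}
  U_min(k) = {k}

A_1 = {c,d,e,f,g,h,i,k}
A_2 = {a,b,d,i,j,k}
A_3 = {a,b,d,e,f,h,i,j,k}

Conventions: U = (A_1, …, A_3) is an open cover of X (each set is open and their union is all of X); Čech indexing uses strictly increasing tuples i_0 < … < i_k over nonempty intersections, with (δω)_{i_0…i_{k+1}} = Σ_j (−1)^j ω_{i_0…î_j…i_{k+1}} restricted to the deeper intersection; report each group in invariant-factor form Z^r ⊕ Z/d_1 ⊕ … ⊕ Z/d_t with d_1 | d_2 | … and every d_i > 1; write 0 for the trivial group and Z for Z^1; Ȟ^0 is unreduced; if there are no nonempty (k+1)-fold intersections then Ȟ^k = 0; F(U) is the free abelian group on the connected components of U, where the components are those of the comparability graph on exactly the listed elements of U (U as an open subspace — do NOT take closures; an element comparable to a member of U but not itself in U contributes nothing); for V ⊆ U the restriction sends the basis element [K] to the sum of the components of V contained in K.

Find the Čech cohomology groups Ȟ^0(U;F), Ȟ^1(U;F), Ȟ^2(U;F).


intersection data:
  A12={d,i,k} A13={d,e,f,h,i,k} A23={a,b,d,i,j,k}
  A123={d,i,k}
components per intersection:
  A1: {c,d,e,f,h,i,k} {g}
  A2: {a} {b,d,i} {j,k}
  A3: {a} {b,d,e,f,h,i,j,k}
  A12: {d,i} {k}
  A13: {d,e,f,h,i,k}
  A23: {a} {b,d,i} {j,k}
  A123: {d,i} {k}
C dims 7,6,2; δ0: rk 4, SNF 1^4; δ1: rk 2, SNF 1^2
Ȟ^0 = (7 − 4) − 0 = 3, so Ȟ^0 ≅ Z^3
Ȟ^1 = (6 − 2) − 4 = 0, so Ȟ^1 ≅ 0
Ȟ^2 = (2 − 0) − 2 = 0, so Ȟ^2 ≅ 0

Ȟ^0(U;F) ≅ Z^3; Ȟ^1(U;F) ≅ 0; Ȟ^2(U;F) ≅ 0


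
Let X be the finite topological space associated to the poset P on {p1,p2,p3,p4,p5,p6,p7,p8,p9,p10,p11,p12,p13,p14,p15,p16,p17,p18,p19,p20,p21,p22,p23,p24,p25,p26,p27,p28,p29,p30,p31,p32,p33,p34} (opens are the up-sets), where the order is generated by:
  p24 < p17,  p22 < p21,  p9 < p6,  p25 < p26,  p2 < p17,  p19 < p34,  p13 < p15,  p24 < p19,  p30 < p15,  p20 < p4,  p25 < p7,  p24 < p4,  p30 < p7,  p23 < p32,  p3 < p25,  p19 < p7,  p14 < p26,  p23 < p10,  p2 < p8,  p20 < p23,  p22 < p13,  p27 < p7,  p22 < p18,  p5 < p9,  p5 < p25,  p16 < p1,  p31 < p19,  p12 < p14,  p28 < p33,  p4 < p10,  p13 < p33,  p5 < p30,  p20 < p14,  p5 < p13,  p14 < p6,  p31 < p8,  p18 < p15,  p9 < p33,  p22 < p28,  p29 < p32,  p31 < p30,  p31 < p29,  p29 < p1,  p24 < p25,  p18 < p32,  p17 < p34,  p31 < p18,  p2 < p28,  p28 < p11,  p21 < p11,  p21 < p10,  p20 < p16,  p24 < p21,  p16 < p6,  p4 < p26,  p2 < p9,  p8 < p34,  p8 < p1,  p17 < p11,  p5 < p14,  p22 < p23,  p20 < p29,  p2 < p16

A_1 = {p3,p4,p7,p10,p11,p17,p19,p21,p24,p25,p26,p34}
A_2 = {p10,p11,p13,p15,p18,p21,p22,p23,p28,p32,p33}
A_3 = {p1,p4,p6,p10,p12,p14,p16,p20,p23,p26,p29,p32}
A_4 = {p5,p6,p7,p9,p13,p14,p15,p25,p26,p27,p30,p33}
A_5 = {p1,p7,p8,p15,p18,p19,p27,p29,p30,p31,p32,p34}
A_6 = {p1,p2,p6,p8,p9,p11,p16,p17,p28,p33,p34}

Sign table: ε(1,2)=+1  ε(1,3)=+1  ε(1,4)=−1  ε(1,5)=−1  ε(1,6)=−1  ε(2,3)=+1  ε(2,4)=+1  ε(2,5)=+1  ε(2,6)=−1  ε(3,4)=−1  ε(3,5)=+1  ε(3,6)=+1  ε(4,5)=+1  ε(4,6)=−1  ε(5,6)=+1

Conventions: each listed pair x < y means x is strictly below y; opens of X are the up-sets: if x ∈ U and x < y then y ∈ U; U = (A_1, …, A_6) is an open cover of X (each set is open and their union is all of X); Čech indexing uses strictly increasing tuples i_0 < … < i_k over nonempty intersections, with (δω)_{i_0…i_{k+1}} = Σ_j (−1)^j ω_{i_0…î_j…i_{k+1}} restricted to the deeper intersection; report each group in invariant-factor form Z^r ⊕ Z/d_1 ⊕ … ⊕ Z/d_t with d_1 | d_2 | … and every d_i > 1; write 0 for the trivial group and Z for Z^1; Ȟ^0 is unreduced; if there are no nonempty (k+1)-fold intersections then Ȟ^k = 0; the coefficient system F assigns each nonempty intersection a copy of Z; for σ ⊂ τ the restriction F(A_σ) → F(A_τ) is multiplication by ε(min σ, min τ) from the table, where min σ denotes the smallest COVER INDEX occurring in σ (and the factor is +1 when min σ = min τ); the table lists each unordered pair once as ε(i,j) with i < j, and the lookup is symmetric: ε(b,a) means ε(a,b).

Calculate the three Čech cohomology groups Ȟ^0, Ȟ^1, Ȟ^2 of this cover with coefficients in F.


intersection data:
  A12={p10,p11,p21} A13={p4,p10,p26} A14={p7,p25,p26} A15={p7,p19,p34} A16={p11,p17,p34} A23={p10,p23,p32} A24={p13,p15,p33} A25={p15,p18,p32} A26={p11,p28,p33} A34={p6,p14,p26} A35={p1,p29,p32} A36={p1,p6,p16} A45={p7,p15,p27,p30} A46={p6,p9,p33} A56={p1,p8,p34}
  A123={p10} A126={p11} A134={p26} A145={p7} A156={p34} A235={p32} A245={p15} A246={p33} A346={p6} A356={p1}
C dims 6,15,10; δ0: rk 6, SNF 1^5·2; δ1: rk 9, SNF 1^9
Ȟ^0 = (6 − 6) − 0 = 0, so Ȟ^0 ≅ 0
Ȟ^1 = (15 − 9) − 6 = 0 plus torsion [2], so Ȟ^1 ≅ Z/2
Ȟ^2 = (10 − 0) − 9 = 1, so Ȟ^2 ≅ Z

Ȟ^0 = 0, Ȟ^1 = Z/2, Ȟ^2 = Z


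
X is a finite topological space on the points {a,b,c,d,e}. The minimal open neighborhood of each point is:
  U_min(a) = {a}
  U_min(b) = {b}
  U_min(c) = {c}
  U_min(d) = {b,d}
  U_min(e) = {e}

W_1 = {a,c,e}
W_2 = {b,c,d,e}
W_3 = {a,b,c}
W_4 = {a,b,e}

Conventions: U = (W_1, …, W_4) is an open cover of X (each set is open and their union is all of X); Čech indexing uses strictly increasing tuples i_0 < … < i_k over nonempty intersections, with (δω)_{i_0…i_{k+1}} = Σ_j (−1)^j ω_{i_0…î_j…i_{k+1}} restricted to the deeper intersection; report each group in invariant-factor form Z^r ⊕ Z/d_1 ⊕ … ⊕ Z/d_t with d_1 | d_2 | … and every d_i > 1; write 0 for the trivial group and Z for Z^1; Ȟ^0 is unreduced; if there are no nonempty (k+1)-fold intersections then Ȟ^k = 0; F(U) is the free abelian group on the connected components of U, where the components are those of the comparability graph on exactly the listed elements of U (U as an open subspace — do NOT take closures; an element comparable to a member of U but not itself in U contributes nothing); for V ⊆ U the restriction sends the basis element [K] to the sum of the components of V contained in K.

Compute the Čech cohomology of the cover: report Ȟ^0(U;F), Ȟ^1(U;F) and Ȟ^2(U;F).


intersection data:
  W12={c,e} W13={a,c} W14={a,e} W23={b,c} W24={b,e} W34={a,b}
  W123={c} W124={e} W134={a} W234={b}
components per intersection:
  W1: {a} {c} {e}
  W2: {b,d} {c} {e}
  W3: {a} {b} {c}
  W4: {a} {b} {e}
  W12: {c} {e}
  W13: {a} {c}
  W14: {a} {e}
  W23: {b} {c}
  W24: {b} {e}
  W34: {a} {b}
  W123: {c}
  W124: {e}
  W134: {a}
  W234: {b}
C dims 12,12,4; δ0: rk 8, SNF 1^8; δ1: rk 4, SNF 1^4
Ȟ^0 = (12 − 8) − 0 = 4, so Ȟ^0 ≅ Z^4
Ȟ^1 = (12 − 4) − 8 = 0, so Ȟ^1 ≅ 0
Ȟ^2 = (4 − 0) − 4 = 0, so Ȟ^2 ≅ 0

Ȟ^0 ≅ Z^4; Ȟ^1 ≅ 0; Ȟ^2 ≅ 0


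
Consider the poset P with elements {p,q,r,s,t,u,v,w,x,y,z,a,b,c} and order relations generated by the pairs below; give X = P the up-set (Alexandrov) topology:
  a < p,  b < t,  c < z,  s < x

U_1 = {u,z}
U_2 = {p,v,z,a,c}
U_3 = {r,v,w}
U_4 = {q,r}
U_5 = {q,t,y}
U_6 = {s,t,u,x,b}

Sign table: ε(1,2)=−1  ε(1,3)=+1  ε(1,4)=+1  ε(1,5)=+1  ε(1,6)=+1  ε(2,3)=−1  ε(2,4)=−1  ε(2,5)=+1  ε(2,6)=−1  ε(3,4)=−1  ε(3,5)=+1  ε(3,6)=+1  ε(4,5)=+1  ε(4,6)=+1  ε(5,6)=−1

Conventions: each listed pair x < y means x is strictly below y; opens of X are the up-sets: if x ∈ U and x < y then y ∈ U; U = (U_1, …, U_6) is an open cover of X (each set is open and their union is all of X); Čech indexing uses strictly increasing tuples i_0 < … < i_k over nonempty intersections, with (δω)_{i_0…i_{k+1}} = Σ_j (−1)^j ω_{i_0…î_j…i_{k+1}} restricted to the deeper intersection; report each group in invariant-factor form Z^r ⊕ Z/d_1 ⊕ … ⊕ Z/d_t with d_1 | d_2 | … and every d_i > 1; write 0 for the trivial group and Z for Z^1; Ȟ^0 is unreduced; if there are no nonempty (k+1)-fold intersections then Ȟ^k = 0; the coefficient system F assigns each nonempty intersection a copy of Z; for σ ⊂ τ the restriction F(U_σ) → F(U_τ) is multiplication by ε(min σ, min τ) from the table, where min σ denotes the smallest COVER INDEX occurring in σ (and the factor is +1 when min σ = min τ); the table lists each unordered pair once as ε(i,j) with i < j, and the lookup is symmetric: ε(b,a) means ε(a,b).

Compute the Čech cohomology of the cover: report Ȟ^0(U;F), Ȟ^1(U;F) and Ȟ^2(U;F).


nonempty intersections:
  U12={z} U16={u} U23={v} U34={r} U45={q} U56={t}
C dims 6,6; δ0: rk 5, SNF 1^5
Ȟ^0: (6−5)−0=1 ⇒ Z
Ȟ^1: (6−0)−5=1 ⇒ Z
Ȟ^2: (0−0)−0=0 ⇒ 0

Ȟ^0(U;F) ≅ Z; Ȟ^1(U;F) ≅ Z; Ȟ^2(U;F) ≅ 0


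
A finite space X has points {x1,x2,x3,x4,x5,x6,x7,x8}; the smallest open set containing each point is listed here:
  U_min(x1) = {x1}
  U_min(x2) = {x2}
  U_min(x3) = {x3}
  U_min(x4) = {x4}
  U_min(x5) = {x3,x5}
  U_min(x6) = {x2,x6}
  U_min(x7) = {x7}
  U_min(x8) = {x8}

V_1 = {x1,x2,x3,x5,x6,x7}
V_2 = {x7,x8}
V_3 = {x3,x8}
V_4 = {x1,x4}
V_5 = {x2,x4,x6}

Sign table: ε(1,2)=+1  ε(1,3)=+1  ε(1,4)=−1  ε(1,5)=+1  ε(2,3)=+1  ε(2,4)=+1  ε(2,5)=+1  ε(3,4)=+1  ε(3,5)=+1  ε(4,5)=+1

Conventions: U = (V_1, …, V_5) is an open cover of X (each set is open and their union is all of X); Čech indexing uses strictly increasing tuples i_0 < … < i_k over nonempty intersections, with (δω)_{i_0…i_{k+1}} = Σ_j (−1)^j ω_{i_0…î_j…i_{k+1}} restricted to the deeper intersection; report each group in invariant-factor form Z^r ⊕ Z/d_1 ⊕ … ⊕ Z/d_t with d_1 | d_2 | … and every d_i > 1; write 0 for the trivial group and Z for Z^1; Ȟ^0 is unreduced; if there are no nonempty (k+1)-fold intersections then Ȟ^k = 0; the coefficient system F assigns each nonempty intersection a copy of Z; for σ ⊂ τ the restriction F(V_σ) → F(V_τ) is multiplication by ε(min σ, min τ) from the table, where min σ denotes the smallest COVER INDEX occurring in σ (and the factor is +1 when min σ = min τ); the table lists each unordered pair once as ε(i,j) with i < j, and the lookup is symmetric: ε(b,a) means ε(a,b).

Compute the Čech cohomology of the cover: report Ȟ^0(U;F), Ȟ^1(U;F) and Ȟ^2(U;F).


nonempty overlaps:
  V12={x7} V13={x3} V14={x1} V15={x2,x6} V23={x8} V45={x4}
C dims 5,6; δ0: rk 5, SNF 1^4·2
degree 0: 5−5−0 = 0 → Ȟ^0 ≅ 0
degree 1: 6−0−5 = 1 plus torsion [2] → Ȟ^1 ≅ Z ⊕ Z/2
degree 2: 0−0−0 = 0 → Ȟ^2 ≅ 0

Ȟ^0(U;F) ≅ 0; Ȟ^1(U;F) ≅ Z ⊕ Z/2; Ȟ^2(U;F) ≅ 0


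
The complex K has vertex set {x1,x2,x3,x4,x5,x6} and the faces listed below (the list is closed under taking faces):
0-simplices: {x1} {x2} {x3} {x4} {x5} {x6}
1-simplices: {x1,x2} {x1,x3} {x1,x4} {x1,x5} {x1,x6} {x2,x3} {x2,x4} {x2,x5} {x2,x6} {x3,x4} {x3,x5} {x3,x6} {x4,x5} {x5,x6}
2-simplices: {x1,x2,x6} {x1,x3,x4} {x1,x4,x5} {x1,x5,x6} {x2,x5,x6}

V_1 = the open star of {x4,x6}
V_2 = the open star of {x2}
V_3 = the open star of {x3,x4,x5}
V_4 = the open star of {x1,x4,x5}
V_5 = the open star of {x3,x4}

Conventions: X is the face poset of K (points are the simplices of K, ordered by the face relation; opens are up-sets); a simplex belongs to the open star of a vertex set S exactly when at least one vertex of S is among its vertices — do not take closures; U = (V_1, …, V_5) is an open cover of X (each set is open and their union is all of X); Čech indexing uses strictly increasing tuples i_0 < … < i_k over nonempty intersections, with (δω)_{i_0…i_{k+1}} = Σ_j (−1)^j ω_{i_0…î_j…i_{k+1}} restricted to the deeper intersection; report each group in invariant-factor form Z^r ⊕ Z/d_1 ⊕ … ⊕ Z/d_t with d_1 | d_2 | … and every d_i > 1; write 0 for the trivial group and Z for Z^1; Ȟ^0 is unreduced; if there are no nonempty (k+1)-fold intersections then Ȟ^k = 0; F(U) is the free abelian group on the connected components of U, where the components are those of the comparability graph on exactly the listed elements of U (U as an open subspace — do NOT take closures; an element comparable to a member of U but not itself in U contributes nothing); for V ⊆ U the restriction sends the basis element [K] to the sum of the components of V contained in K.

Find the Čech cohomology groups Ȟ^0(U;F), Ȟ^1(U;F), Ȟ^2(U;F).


Ȟ^0 ≅ Z, Ȟ^1 ≅ Z^3, Ȟ^2 ≅ 0

intersection data:
  V1={{x4},{x6},{x1,x4},{x1,x6},{x2,x4},{x2,x6},{x3,x4},{x3,x6},{x4,x5},{x5,x6},{x1,x2,x6},{x1,x3,x4},{x1,x4,x5},{x1,x5,x6},{x2,x5,x6}} V2={{x2},{x1,x2},{x2,x3},{x2,x4},{x2,x5},{x2,x6},{x1,x2,x6},{x2,x5,x6}} V3={{x3},{x4},{x5},{x1,x3},{x1,x4},{x1,x5},{x2,x3},{x2,x4},{x2,x5},{x3,x4},{x3,x5},{x3,x6},{x4,x5},{x5,x6},{x1,x3,x4},{x1,x4,x5},{x1,x5,x6},{x2,x5,x6}} V4={{x1},{x4},{x5},{x1,x2},{x1,x3},{x1,x4},{x1,x5},{x1,x6},{x2,x4},{x2,x5},{x3,x4},{x3,x5},{x4,x5},{x5,x6},{x1,x2,x6},{x1,x3,x4},{x1,x4,x5},{x1,x5,x6},{x2,x5,x6}} V5={{x3},{x4},{x1,x3},{x1,x4},{x2,x3},{x2,x4},{x3,x4},{x3,x5},{x3,x6},{x4,x5},{x1,x3,x4},{x1,x4,x5}}
  V12={{x2,x4},{x2,x6},{x1,x2,x6},{x2,x5,x6}} V13={{x4},{x1,x4},{x2,x4},{x3,x4},{x3,x6},{x4,x5},{x5,x6},{x1,x3,x4},{x1,x4,x5},{x1,x5,x6},{x2,x5,x6}} V14={{x4},{x1,x4},{x1,x6},{x2,x4},{x3,x4},{x4,x5},{x5,x6},{x1,x2,x6},{x1,x3,x4},{x1,x4,x5},{x1,x5,x6},{x2,x5,x6}} V15={{x4},{x1,x4},{x2,x4},{x3,x4},{x3,x6},{x4,x5},{x1,x3,x4},{x1,x4,x5}} V23={{x2,x3},{x2,x4},{x2,x5},{x2,x5,x6}} V24={{x1,x2},{x2,x4},{x2,x5},{x1,x2,x6},{x2,x5,x6}} V25={{x2,x3},{x2,x4}} V34={{x4},{x5},{x1,x3},{x1,x4},{x1,x5},{x2,x4},{x2,x5},{x3,x4},{x3,x5},{x4,x5},{x5,x6},{x1,x3,x4},{x1,x4,x5},{x1,x5,x6},{x2,x5,x6}} V35={{x3},{x4},{x1,x3},{x1,x4},{x2,x3},{x2,x4},{x3,x4},{x3,x5},{x3,x6},{x4,x5},{x1,x3,x4},{x1,x4,x5}} V45={{x4},{x1,x3},{x1,x4},{x2,x4},{x3,x4},{x3,x5},{x4,x5},{x1,x3,x4},{x1,x4,x5}}
  V123={{x2,x4},{x2,x5,x6}} V124={{x2,x4},{x1,x2,x6},{x2,x5,x6}} V125={{x2,x4}} V134={{x4},{x1,x4},{x2,x4},{x3,x4},{x4,x5},{x5,x6},{x1,x3,x4},{x1,x4,x5},{x1,x5,x6},{x2,x5,x6}} V135={{x4},{x1,x4},{x2,x4},{x3,x4},{x3,x6},{x4,x5},{x1,x3,x4},{x1,x4,x5}} V145={{x4},{x1,x4},{x2,x4},{x3,x4},{x4,x5},{x1,x3,x4},{x1,x4,x5}} V234={{x2,x4},{x2,x5},{x2,x5,x6}} V235={{x2,x3},{x2,x4}} V245={{x2,x4}} V345={{x4},{x1,x3},{x1,x4},{x2,x4},{x3,x4},{x3,x5},{x4,x5},{x1,x3,x4},{x1,x4,x5}}
  V1234={{x2,x4},{x2,x5,x6}} V1235={{x2,x4}} V1245={{x2,x4}} V1345={{x4},{x1,x4},{x2,x4},{x3,x4},{x4,x5},{x1,x3,x4},{x1,x4,x5}} V2345={{x2,x4}}
  V12345={{x2,x4}}
components per intersection:
  V1: {{x4},{x1,x4},{x2,x4},{x3,x4},{x4,x5},{x1,x3,x4},{x1,x4,x5}} {{x6},{x1,x6},{x2,x6},{x3,x6},{x5,x6},{x1,x2,x6},{x1,x5,x6},{x2,x5,x6}}
  V2: {{x2},{x1,x2},{x2,x3},{x2,x4},{x2,x5},{x2,x6},{x1,x2,x6},{x2,x5,x6}}
  V3: {{x3},{x4},{x5},{x1,x3},{x1,x4},{x1,x5},{x2,x3},{x2,x4},{x2,x5},{x3,x4},{x3,x5},{x3,x6},{x4,x5},{x5,x6},{x1,x3,x4},{x1,x4,x5},{x1,x5,x6},{x2,x5,x6}}
  V4: {{x1},{x4},{x5},{x1,x2},{x1,x3},{x1,x4},{x1,x5},{x1,x6},{x2,x4},{x2,x5},{x3,x4},{x3,x5},{x4,x5},{x5,x6},{x1,x2,x6},{x1,x3,x4},{x1,x4,x5},{x1,x5,x6},{x2,x5,x6}}
  V5: {{x3},{x4},{x1,x3},{x1,x4},{x2,x3},{x2,x4},{x3,x4},{x3,x5},{x3,x6},{x4,x5},{x1,x3,x4},{x1,x4,x5}}
  V12: {{x2,x4}} {{x2,x6},{x1,x2,x6},{x2,x5,x6}}
  V13: {{x4},{x1,x4},{x2,x4},{x3,x4},{x4,x5},{x1,x3,x4},{x1,x4,x5}} {{x3,x6}} {{x5,x6},{x1,x5,x6},{x2,x5,x6}}
  V14: {{x4},{x1,x4},{x2,x4},{x3,x4},{x4,x5},{x1,x3,x4},{x1,x4,x5}} {{x1,x6},{x5,x6},{x1,x2,x6},{x1,x5,x6},{x2,x5,x6}}
  V15: {{x4},{x1,x4},{x2,x4},{x3,x4},{x4,x5},{x1,x3,x4},{x1,x4,x5}} {{x3,x6}}
  V23: {{x2,x3}} {{x2,x4}} {{x2,x5},{x2,x5,x6}}
  V24: {{x1,x2},{x1,x2,x6}} {{x2,x4}} {{x2,x5},{x2,x5,x6}}
  V25: {{x2,x3}} {{x2,x4}}
  V34: {{x4},{x5},{x1,x3},{x1,x4},{x1,x5},{x2,x4},{x2,x5},{x3,x4},{x3,x5},{x4,x5},{x5,x6},{x1,x3,x4},{x1,x4,x5},{x1,x5,x6},{x2,x5,x6}}
  V35: {{x3},{x4},{x1,x3},{x1,x4},{x2,x3},{x2,x4},{x3,x4},{x3,x5},{x3,x6},{x4,x5},{x1,x3,x4},{x1,x4,x5}}
  V45: {{x4},{x1,x3},{x1,x4},{x2,x4},{x3,x4},{x4,x5},{x1,x3,x4},{x1,x4,x5}} {{x3,x5}}
  V123: {{x2,x4}} {{x2,x5,x6}}
  V124: {{x2,x4}} {{x1,x2,x6}} {{x2,x5,x6}}
  V125: {{x2,x4}}
  V134: {{x4},{x1,x4},{x2,x4},{x3,x4},{x4,x5},{x1,x3,x4},{x1,x4,x5}} {{x5,x6},{x1,x5,x6},{x2,x5,x6}}
  V135: {{x4},{x1,x4},{x2,x4},{x3,x4},{x4,x5},{x1,x3,x4},{x1,x4,x5}} {{x3,x6}}
  V145: {{x4},{x1,x4},{x2,x4},{x3,x4},{x4,x5},{x1,x3,x4},{x1,x4,x5}}
  V234: {{x2,x4}} {{x2,x5},{x2,x5,x6}}
  V235: {{x2,x3}} {{x2,x4}}
  V245: {{x2,x4}}
  V345: {{x4},{x1,x3},{x1,x4},{x2,x4},{x3,x4},{x4,x5},{x1,x3,x4},{x1,x4,x5}} {{x3,x5}}
  V1234: {{x2,x4}} {{x2,x5,x6}}
  V1235: {{x2,x4}}
  V1245: {{x2,x4}}
  V1345: {{x4},{x1,x4},{x2,x4},{x3,x4},{x4,x5},{x1,x3,x4},{x1,x4,x5}}
  V2345: {{x2,x4}}
  V12345: {{x2,x4}}
C dims 6,21,18,6; δ0: rk 5, SNF 1^5; δ1: rk 13, SNF 1^13; δ2: rk 5, SNF 1^5
Ȟ^0 = (6 − 5) − 0 = 1, so Ȟ^0 ≅ Z
Ȟ^1 = (21 − 13) − 5 = 3, so Ȟ^1 ≅ Z^3
Ȟ^2 = (18 − 5) − 13 = 0, so Ȟ^2 ≅ 0


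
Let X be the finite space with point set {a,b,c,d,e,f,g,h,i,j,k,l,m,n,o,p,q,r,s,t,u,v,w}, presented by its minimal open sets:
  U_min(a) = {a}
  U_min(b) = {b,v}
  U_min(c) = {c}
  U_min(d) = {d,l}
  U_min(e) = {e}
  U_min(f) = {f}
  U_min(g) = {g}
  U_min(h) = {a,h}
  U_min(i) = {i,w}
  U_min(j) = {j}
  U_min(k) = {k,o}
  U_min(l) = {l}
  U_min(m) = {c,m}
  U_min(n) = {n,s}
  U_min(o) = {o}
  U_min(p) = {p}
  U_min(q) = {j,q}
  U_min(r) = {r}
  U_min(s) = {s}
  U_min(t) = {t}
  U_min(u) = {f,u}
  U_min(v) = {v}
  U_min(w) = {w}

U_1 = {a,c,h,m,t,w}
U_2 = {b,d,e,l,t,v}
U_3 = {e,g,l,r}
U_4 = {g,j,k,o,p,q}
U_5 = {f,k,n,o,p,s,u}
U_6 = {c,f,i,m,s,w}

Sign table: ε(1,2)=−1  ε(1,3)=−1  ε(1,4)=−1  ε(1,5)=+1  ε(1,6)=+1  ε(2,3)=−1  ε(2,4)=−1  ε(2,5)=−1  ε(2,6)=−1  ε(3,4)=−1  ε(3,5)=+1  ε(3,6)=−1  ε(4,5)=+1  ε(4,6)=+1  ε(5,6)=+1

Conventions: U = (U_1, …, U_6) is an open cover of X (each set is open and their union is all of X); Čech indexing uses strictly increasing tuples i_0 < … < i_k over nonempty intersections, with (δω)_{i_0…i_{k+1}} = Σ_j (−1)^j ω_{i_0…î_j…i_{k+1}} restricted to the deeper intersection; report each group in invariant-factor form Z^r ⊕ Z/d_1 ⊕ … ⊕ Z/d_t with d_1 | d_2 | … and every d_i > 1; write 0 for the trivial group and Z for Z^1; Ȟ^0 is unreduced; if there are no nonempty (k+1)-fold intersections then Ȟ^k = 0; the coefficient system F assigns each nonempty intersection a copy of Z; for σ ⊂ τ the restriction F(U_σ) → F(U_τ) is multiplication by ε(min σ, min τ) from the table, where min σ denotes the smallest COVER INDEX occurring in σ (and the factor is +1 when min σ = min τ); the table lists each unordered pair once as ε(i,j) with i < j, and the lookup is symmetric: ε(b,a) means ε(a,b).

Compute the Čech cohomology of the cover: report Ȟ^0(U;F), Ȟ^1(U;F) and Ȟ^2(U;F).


nonempty intersections:
  U12={t} U16={c,m,w} U23={e,l} U34={g} U45={k,o,p} U56={f,s}
C dims 6,6; δ0: rk 6, SNF 1^5·2
Ȟ^0: (6−6)−0=0 ⇒ 0
Ȟ^1: (6−0)−6=0 plus torsion [2] ⇒ Z/2
Ȟ^2: (0−0)−0=0 ⇒ 0

Ȟ^0 ≅ 0; Ȟ^1 ≅ Z/2; Ȟ^2 ≅ 0


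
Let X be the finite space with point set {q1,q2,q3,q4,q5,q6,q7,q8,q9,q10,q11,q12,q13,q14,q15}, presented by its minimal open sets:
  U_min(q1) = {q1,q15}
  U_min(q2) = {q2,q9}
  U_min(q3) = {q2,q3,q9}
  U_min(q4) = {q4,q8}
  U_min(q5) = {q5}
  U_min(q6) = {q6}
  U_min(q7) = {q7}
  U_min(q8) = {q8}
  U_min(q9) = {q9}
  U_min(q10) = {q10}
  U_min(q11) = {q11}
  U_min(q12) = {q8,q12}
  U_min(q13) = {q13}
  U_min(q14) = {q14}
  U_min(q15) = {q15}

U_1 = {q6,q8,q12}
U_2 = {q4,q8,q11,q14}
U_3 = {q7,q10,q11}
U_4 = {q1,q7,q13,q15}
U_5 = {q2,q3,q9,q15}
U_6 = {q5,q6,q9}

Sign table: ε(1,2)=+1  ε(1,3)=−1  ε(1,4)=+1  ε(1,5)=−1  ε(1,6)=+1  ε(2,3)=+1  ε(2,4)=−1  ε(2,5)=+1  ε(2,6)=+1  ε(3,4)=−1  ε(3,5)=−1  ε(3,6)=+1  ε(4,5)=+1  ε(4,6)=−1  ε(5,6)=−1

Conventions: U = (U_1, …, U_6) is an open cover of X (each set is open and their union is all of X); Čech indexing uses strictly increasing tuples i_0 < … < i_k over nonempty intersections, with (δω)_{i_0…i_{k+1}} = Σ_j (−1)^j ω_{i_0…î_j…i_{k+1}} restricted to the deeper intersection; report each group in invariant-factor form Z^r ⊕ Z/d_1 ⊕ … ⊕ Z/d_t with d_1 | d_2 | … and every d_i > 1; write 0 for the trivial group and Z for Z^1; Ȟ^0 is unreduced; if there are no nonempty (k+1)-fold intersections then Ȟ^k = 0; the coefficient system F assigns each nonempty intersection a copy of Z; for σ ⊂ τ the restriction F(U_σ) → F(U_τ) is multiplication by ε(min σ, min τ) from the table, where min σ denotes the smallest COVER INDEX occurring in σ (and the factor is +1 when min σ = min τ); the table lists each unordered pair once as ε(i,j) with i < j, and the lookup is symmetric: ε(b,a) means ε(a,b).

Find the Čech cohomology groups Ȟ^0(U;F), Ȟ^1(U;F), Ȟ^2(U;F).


Ȟ^0 = Z,  Ȟ^1 = Z,  Ȟ^2 = 0

nerve of the cover:
  U12={q8} U16={q6} U23={q11} U34={q7} U45={q15} U56={q9}
C dims 6,6; δ0: rk 5, SNF 1^5
Ȟ^0 = (6 − 5) − 0 = 1, so Ȟ^0 ≅ Z
Ȟ^1 = (6 − 0) − 5 = 1, so Ȟ^1 ≅ Z
Ȟ^2 = (0 − 0) − 0 = 0, so Ȟ^2 ≅ 0


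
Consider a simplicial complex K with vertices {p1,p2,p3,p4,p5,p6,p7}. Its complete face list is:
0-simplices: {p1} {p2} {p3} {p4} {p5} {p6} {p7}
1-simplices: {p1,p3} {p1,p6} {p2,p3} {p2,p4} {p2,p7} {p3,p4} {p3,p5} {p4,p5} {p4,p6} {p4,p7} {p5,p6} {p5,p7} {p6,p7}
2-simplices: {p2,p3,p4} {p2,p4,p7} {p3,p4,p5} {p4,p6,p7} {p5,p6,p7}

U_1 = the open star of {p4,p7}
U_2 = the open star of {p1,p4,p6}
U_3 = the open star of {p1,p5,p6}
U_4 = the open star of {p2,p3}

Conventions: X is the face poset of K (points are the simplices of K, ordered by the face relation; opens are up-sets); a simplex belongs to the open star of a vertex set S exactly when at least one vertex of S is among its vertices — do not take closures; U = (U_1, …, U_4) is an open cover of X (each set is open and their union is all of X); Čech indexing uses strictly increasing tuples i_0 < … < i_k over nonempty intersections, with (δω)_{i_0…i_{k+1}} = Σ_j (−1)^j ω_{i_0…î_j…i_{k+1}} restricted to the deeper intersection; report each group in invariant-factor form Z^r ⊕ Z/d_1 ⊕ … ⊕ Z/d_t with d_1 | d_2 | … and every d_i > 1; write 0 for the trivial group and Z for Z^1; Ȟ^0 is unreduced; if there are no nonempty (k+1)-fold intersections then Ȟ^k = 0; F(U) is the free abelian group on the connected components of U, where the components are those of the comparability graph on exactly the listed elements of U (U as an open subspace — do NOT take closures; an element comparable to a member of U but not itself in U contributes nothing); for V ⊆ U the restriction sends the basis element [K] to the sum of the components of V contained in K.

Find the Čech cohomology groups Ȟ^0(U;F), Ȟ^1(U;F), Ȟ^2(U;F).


nonempty intersections:
  U1={{p4},{p7},{p2,p4},{p2,p7},{p3,p4},{p4,p5},{p4,p6},{p4,p7},{p5,p7},{p6,p7},{p2,p3,p4},{p2,p4,p7},{p3,p4,p5},{p4,p6,p7},{p5,p6,p7}} U2={{p1},{p4},{p6},{p1,p3},{p1,p6},{p2,p4},{p3,p4},{p4,p5},{p4,p6},{p4,p7},{p5,p6},{p6,p7},{p2,p3,p4},{p2,p4,p7},{p3,p4,p5},{p4,p6,p7},{p5,p6,p7}} U3={{p1},{p5},{p6},{p1,p3},{p1,p6},{p3,p5},{p4,p5},{p4,p6},{p5,p6},{p5,p7},{p6,p7},{p3,p4,p5},{p4,p6,p7},{p5,p6,p7}} U4={{p2},{p3},{p1,p3},{p2,p3},{p2,p4},{p2,p7},{p3,p4},{p3,p5},{p2,p3,p4},{p2,p4,p7},{p3,p4,p5}}
  U12={{p4},{p2,p4},{p3,p4},{p4,p5},{p4,p6},{p4,p7},{p6,p7},{p2,p3,p4},{p2,p4,p7},{p3,p4,p5},{p4,p6,p7},{p5,p6,p7}} U13={{p4,p5},{p4,p6},{p5,p7},{p6,p7},{p3,p4,p5},{p4,p6,p7},{p5,p6,p7}} U14={{p2,p4},{p2,p7},{p3,p4},{p2,p3,p4},{p2,p4,p7},{p3,p4,p5}} U23={{p1},{p6},{p1,p3},{p1,p6},{p4,p5},{p4,p6},{p5,p6},{p6,p7},{p3,p4,p5},{p4,p6,p7},{p5,p6,p7}} U24={{p1,p3},{p2,p4},{p3,p4},{p2,p3,p4},{p2,p4,p7},{p3,p4,p5}} U34={{p1,p3},{p3,p5},{p3,p4,p5}}
  U123={{p4,p5},{p4,p6},{p6,p7},{p3,p4,p5},{p4,p6,p7},{p5,p6,p7}} U124={{p2,p4},{p3,p4},{p2,p3,p4},{p2,p4,p7},{p3,p4,p5}} U134={{p3,p4,p5}} U234={{p1,p3},{p3,p4,p5}}
  U1234={{p3,p4,p5}}
components per intersection:
  U1: {{p4},{p7},{p2,p4},{p2,p7},{p3,p4},{p4,p5},{p4,p6},{p4,p7},{p5,p7},{p6,p7},{p2,p3,p4},{p2,p4,p7},{p3,p4,p5},{p4,p6,p7},{p5,p6,p7}}
  U2: {{p1},{p4},{p6},{p1,p3},{p1,p6},{p2,p4},{p3,p4},{p4,p5},{p4,p6},{p4,p7},{p5,p6},{p6,p7},{p2,p3,p4},{p2,p4,p7},{p3,p4,p5},{p4,p6,p7},{p5,p6,p7}}
  U3: {{p1},{p5},{p6},{p1,p3},{p1,p6},{p3,p5},{p4,p5},{p4,p6},{p5,p6},{p5,p7},{p6,p7},{p3,p4,p5},{p4,p6,p7},{p5,p6,p7}}
  U4: {{p2},{p3},{p1,p3},{p2,p3},{p2,p4},{p2,p7},{p3,p4},{p3,p5},{p2,p3,p4},{p2,p4,p7},{p3,p4,p5}}
  U12: {{p4},{p2,p4},{p3,p4},{p4,p5},{p4,p6},{p4,p7},{p6,p7},{p2,p3,p4},{p2,p4,p7},{p3,p4,p5},{p4,p6,p7},{p5,p6,p7}}
  U13: {{p4,p5},{p3,p4,p5}} {{p4,p6},{p5,p7},{p6,p7},{p4,p6,p7},{p5,p6,p7}}
  U14: {{p2,p4},{p2,p7},{p3,p4},{p2,p3,p4},{p2,p4,p7},{p3,p4,p5}}
  U23: {{p1},{p6},{p1,p3},{p1,p6},{p4,p6},{p5,p6},{p6,p7},{p4,p6,p7},{p5,p6,p7}} {{p4,p5},{p3,p4,p5}}
  U24: {{p1,p3}} {{p2,p4},{p3,p4},{p2,p3,p4},{p2,p4,p7},{p3,p4,p5}}
  U34: {{p1,p3}} {{p3,p5},{p3,p4,p5}}
  U123: {{p4,p5},{p3,p4,p5}} {{p4,p6},{p6,p7},{p4,p6,p7},{p5,p6,p7}}
  U124: {{p2,p4},{p3,p4},{p2,p3,p4},{p2,p4,p7},{p3,p4,p5}}
  U134: {{p3,p4,p5}}
  U234: {{p1,p3}} {{p3,p4,p5}}
  U1234: {{p3,p4,p5}}
C dims 4,10,6,1; δ0: rk 3, SNF 1^3; δ1: rk 5, SNF 1^5; δ2: rk 1, SNF 1^1
Ȟ^0: (4−3)−0=1 ⇒ Z
Ȟ^1: (10−5)−3=2 ⇒ Z^2
Ȟ^2: (6−1)−5=0 ⇒ 0

Ȟ^0 ≅ Z,  Ȟ^1 ≅ Z^2,  Ȟ^2 ≅ 0


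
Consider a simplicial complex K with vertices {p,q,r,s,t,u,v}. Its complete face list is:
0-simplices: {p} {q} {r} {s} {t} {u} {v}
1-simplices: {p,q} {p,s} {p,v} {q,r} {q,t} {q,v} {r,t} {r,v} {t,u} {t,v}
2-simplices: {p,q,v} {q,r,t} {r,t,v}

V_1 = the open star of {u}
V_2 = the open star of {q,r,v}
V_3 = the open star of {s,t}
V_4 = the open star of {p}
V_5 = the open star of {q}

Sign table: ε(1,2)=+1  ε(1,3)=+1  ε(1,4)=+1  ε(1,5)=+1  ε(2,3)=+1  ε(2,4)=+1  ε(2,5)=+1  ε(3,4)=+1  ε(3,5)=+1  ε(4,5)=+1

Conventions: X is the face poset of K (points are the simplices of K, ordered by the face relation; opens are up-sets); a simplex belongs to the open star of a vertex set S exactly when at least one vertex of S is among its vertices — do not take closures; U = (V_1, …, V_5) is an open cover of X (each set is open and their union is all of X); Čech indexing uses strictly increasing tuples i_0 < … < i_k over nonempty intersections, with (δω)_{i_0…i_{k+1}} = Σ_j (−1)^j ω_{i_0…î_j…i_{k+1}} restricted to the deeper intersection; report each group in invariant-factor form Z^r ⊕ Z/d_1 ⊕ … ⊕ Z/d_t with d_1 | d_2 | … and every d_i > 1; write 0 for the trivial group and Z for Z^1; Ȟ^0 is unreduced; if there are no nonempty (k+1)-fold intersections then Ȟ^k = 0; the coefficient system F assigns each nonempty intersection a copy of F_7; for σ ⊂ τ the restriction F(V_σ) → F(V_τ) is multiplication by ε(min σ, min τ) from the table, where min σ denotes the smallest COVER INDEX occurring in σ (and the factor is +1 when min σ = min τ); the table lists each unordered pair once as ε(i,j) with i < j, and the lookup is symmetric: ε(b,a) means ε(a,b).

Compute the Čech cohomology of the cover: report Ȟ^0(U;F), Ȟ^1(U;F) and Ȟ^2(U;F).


Ȟ^0(U;F) ≅ Z/7; Ȟ^1(U;F) ≅ Z/7; Ȟ^2(U;F) ≅ 0

intersection data:
  V1={{u},{t,u}} V2={{q},{r},{v},{p,q},{p,v},{q,r},{q,t},{q,v},{r,t},{r,v},{t,v},{p,q,v},{q,r,t},{r,t,v}} V3={{s},{t},{p,s},{q,t},{r,t},{t,u},{t,v},{q,r,t},{r,t,v}} V4={{p},{p,q},{p,s},{p,v},{p,q,v}} V5={{q},{p,q},{q,r},{q,t},{q,v},{p,q,v},{q,r,t}}
  V13={{t,u}} V23={{q,t},{r,t},{t,v},{q,r,t},{r,t,v}} V24={{p,q},{p,v},{p,q,v}} V25={{q},{p,q},{q,r},{q,t},{q,v},{p,q,v},{q,r,t}} V34={{p,s}} V35={{q,t},{q,r,t}} V45={{p,q},{p,q,v}}
  V235={{q,t},{q,r,t}} V245={{p,q},{p,q,v}}
C dims 5,7,2; δ0: rk_F7 4; δ1: rk_F7 2
Ȟ^0 = (5 − 4) − 0 = 1, so Ȟ^0 ≅ Z/7
Ȟ^1 = (7 − 2) − 4 = 1, so Ȟ^1 ≅ Z/7
Ȟ^2 = (2 − 0) − 2 = 0, so Ȟ^2 ≅ 0
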